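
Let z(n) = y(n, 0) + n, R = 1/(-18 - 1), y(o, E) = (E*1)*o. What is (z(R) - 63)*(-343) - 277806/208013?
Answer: 85470175568/3952247 ≈ 21626.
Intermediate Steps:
y(o, E) = E*o
R = -1/19 (R = 1/(-19) = -1/19 ≈ -0.052632)
z(n) = n (z(n) = 0*n + n = 0 + n = n)
(z(R) - 63)*(-343) - 277806/208013 = (-1/19 - 63)*(-343) - 277806/208013 = -1198/19*(-343) - 277806*1/208013 = 410914/19 - 277806/208013 = 85470175568/3952247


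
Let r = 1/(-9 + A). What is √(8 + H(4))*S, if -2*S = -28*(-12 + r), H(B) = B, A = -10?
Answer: -6412*√3/19 ≈ -584.52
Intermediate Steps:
r = -1/19 (r = 1/(-9 - 10) = 1/(-19) = -1/19 ≈ -0.052632)
S = -3206/19 (S = -(-14)*(-12 - 1/19) = -(-14)*(-229)/19 = -½*6412/19 = -3206/19 ≈ -168.74)
√(8 + H(4))*S = √(8 + 4)*(-3206/19) = √12*(-3206/19) = (2*√3)*(-3206/19) = -6412*√3/19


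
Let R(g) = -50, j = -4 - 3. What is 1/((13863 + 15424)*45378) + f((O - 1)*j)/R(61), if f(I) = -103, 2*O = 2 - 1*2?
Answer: 34221376277/16612318575 ≈ 2.0600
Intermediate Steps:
O = 0 (O = (2 - 1*2)/2 = (2 - 2)/2 = (½)*0 = 0)
j = -7
1/((13863 + 15424)*45378) + f((O - 1)*j)/R(61) = 1/((13863 + 15424)*45378) - 103/(-50) = (1/45378)/29287 - 103*(-1/50) = (1/29287)*(1/45378) + 103/50 = 1/1328985486 + 103/50 = 34221376277/16612318575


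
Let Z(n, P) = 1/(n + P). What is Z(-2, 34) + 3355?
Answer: 107361/32 ≈ 3355.0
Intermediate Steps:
Z(n, P) = 1/(P + n)
Z(-2, 34) + 3355 = 1/(34 - 2) + 3355 = 1/32 + 3355 = 107361/32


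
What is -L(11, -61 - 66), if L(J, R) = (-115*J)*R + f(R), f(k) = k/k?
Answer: -160656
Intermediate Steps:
f(k) = 1
L(J, R) = 1 - 115*J*R (L(J, R) = (-115*J)*R + 1 = -115*J*R + 1 = 1 - 115*J*R)
-L(11, -61 - 66) = -(1 - 115*11*(-61 - 66)) = -(1 - 115*11*(-127)) = -(1 + 160655) = -1*160656 = -160656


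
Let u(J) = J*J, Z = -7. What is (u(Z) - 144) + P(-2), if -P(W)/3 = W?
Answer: -89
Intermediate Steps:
P(W) = -3*W
u(J) = J**2
(u(Z) - 144) + P(-2) = ((-7)**2 - 144) - 3*(-2) = (49 - 144) + 6 = -95 + 6 = -89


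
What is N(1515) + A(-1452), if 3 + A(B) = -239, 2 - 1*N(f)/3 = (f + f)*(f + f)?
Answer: -27542936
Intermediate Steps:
N(f) = 6 - 12*f² (N(f) = 6 - 3*(f + f)*(f + f) = 6 - 3*2*f*2*f = 6 - 12*f²)
A(B) = -242 (A(B) = -3 - 239 = -242)
N(1515) + A(-1452) = (6 - 12*1515²) - 242 = (6 - 12*2295225) - 242 = (6 - 27542700) - 242 = -27542694 - 242 = -27542936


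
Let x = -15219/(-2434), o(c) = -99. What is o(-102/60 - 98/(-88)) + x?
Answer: -225747/2434 ≈ -92.747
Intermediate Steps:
x = 15219/2434 (x = -15219*(-1/2434) = 15219/2434 ≈ 6.2527)
o(-102/60 - 98/(-88)) + x = -99 + 15219/2434 = -225747/2434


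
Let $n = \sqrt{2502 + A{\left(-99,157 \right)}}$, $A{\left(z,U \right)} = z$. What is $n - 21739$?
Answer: $-21739 + 3 \sqrt{267} \approx -21690.0$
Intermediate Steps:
$n = 3 \sqrt{267}$ ($n = \sqrt{2502 - 99} = \sqrt{2403} = 3 \sqrt{267} \approx 49.02$)
$n - 21739 = 3 \sqrt{267} - 21739 = -21739 + 3 \sqrt{267}$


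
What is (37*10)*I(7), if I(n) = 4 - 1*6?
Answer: -740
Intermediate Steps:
I(n) = -2 (I(n) = 4 - 6 = -2)
(37*10)*I(7) = (37*10)*(-2) = 370*(-2) = -740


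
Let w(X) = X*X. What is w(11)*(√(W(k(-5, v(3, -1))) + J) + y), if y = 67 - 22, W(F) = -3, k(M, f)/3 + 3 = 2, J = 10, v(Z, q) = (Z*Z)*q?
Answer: 5445 + 121*√7 ≈ 5765.1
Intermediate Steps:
v(Z, q) = q*Z² (v(Z, q) = Z²*q = q*Z²)
k(M, f) = -3 (k(M, f) = -9 + 3*2 = -9 + 6 = -3)
w(X) = X²
y = 45
w(11)*(√(W(k(-5, v(3, -1))) + J) + y) = 11²*(√(-3 + 10) + 45) = 121*(√7 + 45) = 121*(45 + √7) = 5445 + 121*√7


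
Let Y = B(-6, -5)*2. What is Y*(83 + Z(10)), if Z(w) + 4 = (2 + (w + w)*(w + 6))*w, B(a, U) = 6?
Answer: 39588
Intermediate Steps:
Y = 12 (Y = 6*2 = 12)
Z(w) = -4 + w*(2 + 2*w*(6 + w)) (Z(w) = -4 + (2 + (w + w)*(w + 6))*w = -4 + (2 + (2*w)*(6 + w))*w = -4 + (2 + 2*w*(6 + w))*w = -4 + w*(2 + 2*w*(6 + w)))
Y*(83 + Z(10)) = 12*(83 + (-4 + 2*10 + 2*10³ + 12*10²)) = 12*(83 + (-4 + 20 + 2*1000 + 12*100)) = 12*(83 + (-4 + 20 + 2000 + 1200)) = 12*(83 + 3216) = 12*3299 = 39588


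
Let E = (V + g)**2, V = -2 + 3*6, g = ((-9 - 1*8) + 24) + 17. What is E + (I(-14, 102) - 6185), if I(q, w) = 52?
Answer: -4533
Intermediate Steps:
g = 24 (g = ((-9 - 8) + 24) + 17 = (-17 + 24) + 17 = 7 + 17 = 24)
V = 16 (V = -2 + 18 = 16)
E = 1600 (E = (16 + 24)**2 = 40**2 = 1600)
E + (I(-14, 102) - 6185) = 1600 + (52 - 6185) = 1600 - 6133 = -4533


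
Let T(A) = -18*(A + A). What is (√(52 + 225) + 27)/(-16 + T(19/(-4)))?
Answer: 27/155 + √277/155 ≈ 0.28157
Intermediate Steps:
T(A) = -36*A
(√(52 + 225) + 27)/(-16 + T(19/(-4))) = (√(52 + 225) + 27)/(-16 - 684/(-4)) = (√277 + 27)/(-16 - 684*(-1)/4) = (27 + √277)/(-16 - 36*(-19/4)) = (27 + √277)/(-16 + 171) = (27 + √277)/155 = (27 + √277)*(1/155) = 27/155 + √277/155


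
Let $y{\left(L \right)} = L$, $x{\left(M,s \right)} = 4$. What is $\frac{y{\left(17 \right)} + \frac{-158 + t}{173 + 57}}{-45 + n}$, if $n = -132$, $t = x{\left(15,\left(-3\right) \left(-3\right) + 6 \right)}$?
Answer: $- \frac{626}{6785} \approx -0.092262$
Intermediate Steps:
$t = 4$
$\frac{y{\left(17 \right)} + \frac{-158 + t}{173 + 57}}{-45 + n} = \frac{17 + \frac{-158 + 4}{173 + 57}}{-45 - 132} = \frac{17 - \frac{154}{230}}{-177} = \left(17 - \frac{77}{115}\right) \left(- \frac{1}{177}\right) = \frac{1878}{115} \left(- \frac{1}{177}\right) = - \frac{626}{6785}$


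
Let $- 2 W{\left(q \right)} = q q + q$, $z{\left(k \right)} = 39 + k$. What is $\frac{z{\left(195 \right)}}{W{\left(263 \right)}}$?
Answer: $- \frac{39}{5786} \approx -0.0067404$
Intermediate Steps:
$W{\left(q \right)} = - \frac{q}{2} - \frac{q^{2}}{2}$ ($W{\left(q \right)} = - \frac{q q + q}{2} = - \frac{q^{2} + q}{2} = - \frac{q + q^{2}}{2} = - \frac{q}{2} - \frac{q^{2}}{2}$)
$\frac{z{\left(195 \right)}}{W{\left(263 \right)}} = \frac{39 + 195}{\left(- \frac{1}{2}\right) 263 \left(1 + 263\right)} = \frac{234}{\left(- \frac{1}{2}\right) 263 \cdot 264} = \frac{234}{-34716} = 234 \left(- \frac{1}{34716}\right) = - \frac{39}{5786}$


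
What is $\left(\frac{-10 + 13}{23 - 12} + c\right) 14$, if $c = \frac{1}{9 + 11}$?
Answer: $\frac{497}{110} \approx 4.5182$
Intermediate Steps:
$c = \frac{1}{20} \approx 0.05$
$\left(\frac{-10 + 13}{23 - 12} + c\right) 14 = \left(\frac{-10 + 13}{23 - 12} + \frac{1}{20}\right) 14 = \left(\frac{3}{11} + \frac{1}{20}\right) 14 = \frac{71}{220} \cdot 14 = \frac{497}{110}$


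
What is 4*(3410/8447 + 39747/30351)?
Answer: 585653092/85458299 ≈ 6.8531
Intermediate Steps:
4*(3410/8447 + 39747/30351) = 4*(3410*(1/8447) + 39747*(1/30351)) = 4*(3410/8447 + 13249/10117) = 4*(146413273/85458299) = 585653092/85458299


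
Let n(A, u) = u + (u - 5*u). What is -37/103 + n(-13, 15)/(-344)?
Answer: -8093/35432 ≈ -0.22841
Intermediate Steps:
n(A, u) = -3*u (n(A, u) = u - 4*u = -3*u)
-37/103 + n(-13, 15)/(-344) = -37/103 - 3*15/(-344) = -37*1/103 - 45*(-1/344) = -37/103 + 45/344 = -8093/35432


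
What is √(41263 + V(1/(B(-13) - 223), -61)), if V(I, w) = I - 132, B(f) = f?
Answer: √572707985/118 ≈ 202.81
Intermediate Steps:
V(I, w) = -132 + I
√(41263 + V(1/(B(-13) - 223), -61)) = √(41263 + (-132 + 1/(-13 - 223))) = √(41263 + (-132 + 1/(-236))) = √(41263 + (-132 - 1/236)) = √(41263 - 31153/236) = √(9706915/236) = √572707985/118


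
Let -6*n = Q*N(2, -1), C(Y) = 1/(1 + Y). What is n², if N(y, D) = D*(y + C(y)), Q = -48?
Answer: 3136/9 ≈ 348.44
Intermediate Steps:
N(y, D) = D*(y + 1/(1 + y))
n = -56/3 (n = -(-8)*(-(1 + 2*(1 + 2))/(1 + 2)) = -(-8)*(-1*(1 + 2*3)/3) = -(-8)*(-1*⅓*(1 + 6)) = -(-8)*(-1*⅓*7) = -(-8)*(-7)/3 = -⅙*112 = -56/3 ≈ -18.667)
n² = (-56/3)² = 3136/9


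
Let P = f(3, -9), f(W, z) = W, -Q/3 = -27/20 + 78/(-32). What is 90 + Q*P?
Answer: 9927/80 ≈ 124.09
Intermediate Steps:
Q = 909/80 (Q = -3*(-27/20 + 78/(-32)) = -3*(-27*1/20 + 78*(-1/32)) = -3*(-27/20 - 39/16) = -3*(-303/80) = 909/80 ≈ 11.363)
P = 3
90 + Q*P = 90 + (909/80)*3 = 90 + 2727/80 = 9927/80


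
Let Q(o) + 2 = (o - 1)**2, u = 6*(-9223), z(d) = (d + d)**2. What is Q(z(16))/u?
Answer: -1046527/55338 ≈ -18.912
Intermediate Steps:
z(d) = 4*d**2 (z(d) = (2*d)**2 = 4*d**2)
u = -55338
Q(o) = -2 + (-1 + o)**2 (Q(o) = -2 + (o - 1)**2 = -2 + (-1 + o)**2)
Q(z(16))/u = (-2 + (-1 + 4*16**2)**2)/(-55338) = (-2 + (-1 + 4*256)**2)*(-1/55338) = (-2 + (-1 + 1024)**2)*(-1/55338) = (-2 + 1023**2)*(-1/55338) = (-2 + 1046529)*(-1/55338) = 1046527*(-1/55338) = -1046527/55338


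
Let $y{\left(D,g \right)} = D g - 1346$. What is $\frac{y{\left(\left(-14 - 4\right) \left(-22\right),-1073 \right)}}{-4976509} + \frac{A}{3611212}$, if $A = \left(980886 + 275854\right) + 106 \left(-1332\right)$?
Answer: $\frac{1772707055445}{4492807254727} \approx 0.39457$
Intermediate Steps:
$y{\left(D,g \right)} = -1346 + D g$
$A = 1115548$ ($A = 1256740 - 141192 = 1115548$)
$\frac{y{\left(\left(-14 - 4\right) \left(-22\right),-1073 \right)}}{-4976509} + \frac{A}{3611212} = \frac{-1346 + \left(-14 - 4\right) \left(-22\right) \left(-1073\right)}{-4976509} + \frac{1115548}{3611212} = \left(-1346 + \left(-18\right) \left(-22\right) \left(-1073\right)\right) \left(- \frac{1}{4976509}\right) + 1115548 \cdot \frac{1}{3611212} = \left(-1346 + 396 \left(-1073\right)\right) \left(- \frac{1}{4976509}\right) + \frac{278887}{902803} = \left(-1346 - 424908\right) \left(- \frac{1}{4976509}\right) + \frac{278887}{902803} = \left(-426254\right) \left(- \frac{1}{4976509}\right) + \frac{278887}{902803} = \frac{426254}{4976509} + \frac{278887}{902803} = \frac{1772707055445}{4492807254727}$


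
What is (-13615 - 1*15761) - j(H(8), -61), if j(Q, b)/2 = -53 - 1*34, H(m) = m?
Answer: -29202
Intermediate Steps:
j(Q, b) = -174 (j(Q, b) = 2*(-53 - 1*34) = 2*(-53 - 34) = 2*(-87) = -174)
(-13615 - 1*15761) - j(H(8), -61) = (-13615 - 1*15761) - 1*(-174) = (-13615 - 15761) + 174 = -29376 + 174 = -29202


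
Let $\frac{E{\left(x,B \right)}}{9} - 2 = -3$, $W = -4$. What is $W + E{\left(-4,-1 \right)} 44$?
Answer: $-400$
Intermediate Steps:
$E{\left(x,B \right)} = -9$ ($E{\left(x,B \right)} = 18 + 9 \left(-3\right) = 18 - 27 = -9$)
$W + E{\left(-4,-1 \right)} 44 = -4 - 396 = -400$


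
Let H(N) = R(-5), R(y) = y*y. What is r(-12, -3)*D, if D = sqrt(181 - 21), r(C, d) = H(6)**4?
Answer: 1562500*sqrt(10) ≈ 4.9411e+6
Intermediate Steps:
R(y) = y**2
H(N) = 25 (H(N) = (-5)**2 = 25)
r(C, d) = 390625 (r(C, d) = 25**4 = 390625)
D = 4*sqrt(10) (D = sqrt(160) = 4*sqrt(10) ≈ 12.649)
r(-12, -3)*D = 390625*(4*sqrt(10)) = 1562500*sqrt(10)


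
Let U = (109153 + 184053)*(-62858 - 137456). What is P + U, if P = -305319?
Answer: -58733572003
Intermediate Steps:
U = -58733266684 (U = 293206*(-200314) = -58733266684)
P + U = -305319 - 58733266684 = -58733572003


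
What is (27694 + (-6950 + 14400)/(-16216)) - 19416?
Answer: 67114299/8108 ≈ 8277.5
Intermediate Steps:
(27694 + (-6950 + 14400)/(-16216)) - 19416 = (27694 + 7450*(-1/16216)) - 19416 = (27694 - 3725/8108) - 19416 = 224539227/8108 - 19416 = 67114299/8108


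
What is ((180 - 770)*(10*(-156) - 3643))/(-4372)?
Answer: -1534885/2186 ≈ -702.14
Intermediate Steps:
((180 - 770)*(10*(-156) - 3643))/(-4372) = -590*(-1560 - 3643)*(-1/4372) = -590*(-5203)*(-1/4372) = 3069770*(-1/4372) = -1534885/2186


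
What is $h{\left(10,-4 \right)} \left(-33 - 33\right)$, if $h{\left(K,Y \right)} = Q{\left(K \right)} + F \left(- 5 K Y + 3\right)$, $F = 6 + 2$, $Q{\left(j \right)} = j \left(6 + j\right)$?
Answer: $-117744$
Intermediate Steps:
$F = 8$
$h{\left(K,Y \right)} = 24 + K \left(6 + K\right) - 40 K Y$ ($h{\left(K,Y \right)} = K \left(6 + K\right) + 8 \left(- 5 K Y + 3\right) = K \left(6 + K\right) + 8 \left(3 - 5 K Y\right) = K \left(6 + K\right) - \left(-24 + 40 K Y\right) = 24 + K \left(6 + K\right) - 40 K Y$)
$h{\left(10,-4 \right)} \left(-33 - 33\right) = \left(24 + 10 \left(6 + 10\right) - 400 \left(-4\right)\right) \left(-33 - 33\right) = \left(24 + 10 \cdot 16 + 1600\right) \left(-66\right) = \left(24 + 160 + 1600\right) \left(-66\right) = 1784 \left(-66\right) = -117744$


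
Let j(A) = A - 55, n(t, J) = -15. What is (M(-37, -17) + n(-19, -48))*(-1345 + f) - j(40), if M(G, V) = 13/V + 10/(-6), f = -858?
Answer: 1959232/51 ≈ 38416.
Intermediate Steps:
j(A) = -55 + A
M(G, V) = -5/3 + 13/V (M(G, V) = 13/V + 10*(-⅙) = 13/V - 5/3 = -5/3 + 13/V)
(M(-37, -17) + n(-19, -48))*(-1345 + f) - j(40) = ((-5/3 + 13/(-17)) - 15)*(-1345 - 858) - (-55 + 40) = ((-5/3 + 13*(-1/17)) - 15)*(-2203) - 1*(-15) = ((-5/3 - 13/17) - 15)*(-2203) + 15 = (-124/51 - 15)*(-2203) + 15 = -889/51*(-2203) + 15 = 1958467/51 + 15 = 1959232/51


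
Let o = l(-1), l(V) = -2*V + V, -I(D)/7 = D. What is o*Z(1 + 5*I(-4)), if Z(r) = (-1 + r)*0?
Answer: 0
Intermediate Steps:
I(D) = -7*D
l(V) = -V
Z(r) = 0
o = 1 (o = -1*(-1) = 1)
o*Z(1 + 5*I(-4)) = 1*0 = 0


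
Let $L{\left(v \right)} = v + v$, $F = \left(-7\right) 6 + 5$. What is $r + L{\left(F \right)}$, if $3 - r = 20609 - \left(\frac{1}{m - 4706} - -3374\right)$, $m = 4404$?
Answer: $- \frac{5226413}{302} \approx -17306.0$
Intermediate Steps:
$F = -37$ ($F = -42 + 5 = -37$)
$L{\left(v \right)} = 2 v$
$r = - \frac{5204065}{302}$ ($r = 3 - \left(20609 - \left(\frac{1}{4404 - 4706} - -3374\right)\right) = 3 - \left(20609 - \left(\frac{1}{-302} + 3374\right)\right) = 3 - \left(20609 - \left(- \frac{1}{302} + 3374\right)\right) = 3 - \left(20609 - \frac{1018947}{302}\right) = 3 - \frac{5204971}{302} = - \frac{5204065}{302} \approx -17232.0$)
$r + L{\left(F \right)} = - \frac{5204065}{302} + 2 \left(-37\right) = - \frac{5204065}{302} - 74 = - \frac{5226413}{302}$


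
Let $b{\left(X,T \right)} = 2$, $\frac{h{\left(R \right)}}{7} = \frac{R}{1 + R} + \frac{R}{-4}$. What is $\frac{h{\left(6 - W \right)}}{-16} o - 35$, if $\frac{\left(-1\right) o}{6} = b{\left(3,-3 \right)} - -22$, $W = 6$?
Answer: $-35$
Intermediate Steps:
$h{\left(R \right)} = - \frac{7 R}{4} + \frac{7 R}{1 + R}$ ($h{\left(R \right)} = 7 \left(\frac{R}{1 + R} + \frac{R}{-4}\right) = 7 \left(\frac{R}{1 + R} + R \left(- \frac{1}{4}\right)\right) = 7 \left(\frac{R}{1 + R} - \frac{R}{4}\right) = 7 \left(- \frac{R}{4} + \frac{R}{1 + R}\right) = - \frac{7 R}{4} + \frac{7 R}{1 + R}$)
$o = -144$ ($o = - 6 \left(2 - -22\right) = - 6 \left(2 + 22\right) = \left(-6\right) 24 = -144$)
$\frac{h{\left(6 - W \right)}}{-16} o - 35 = \frac{\frac{7}{4} \left(6 - 6\right) \frac{1}{1 + \left(6 - 6\right)} \left(3 - \left(6 - 6\right)\right)}{-16} \left(-144\right) - 35 = \frac{7 \left(6 - 6\right) \left(3 - \left(6 - 6\right)\right)}{4 \left(1 + \left(6 - 6\right)\right)} \left(- \frac{1}{16}\right) \left(-144\right) - 35 = \frac{7}{4} \cdot 0 \frac{1}{1 + 0} \left(3 - 0\right) \left(- \frac{1}{16}\right) \left(-144\right) - 35 = \frac{7}{4} \cdot 0 \cdot 1^{-1} \left(3 + 0\right) \left(- \frac{1}{16}\right) \left(-144\right) - 35 = \frac{7}{4} \cdot 0 \cdot 1 \cdot 3 \left(- \frac{1}{16}\right) \left(-144\right) - 35 = 0 \left(- \frac{1}{16}\right) \left(-144\right) - 35 = 0 \left(-144\right) - 35 = 0 - 35 = -35$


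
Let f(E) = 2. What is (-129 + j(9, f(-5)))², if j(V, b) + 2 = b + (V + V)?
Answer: 12321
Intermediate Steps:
j(V, b) = -2 + b + 2*V (j(V, b) = -2 + (b + (V + V)) = -2 + (b + 2*V) = -2 + b + 2*V)
(-129 + j(9, f(-5)))² = (-129 + (-2 + 2 + 2*9))² = (-129 + (-2 + 2 + 18))² = (-129 + 18)² = (-111)² = 12321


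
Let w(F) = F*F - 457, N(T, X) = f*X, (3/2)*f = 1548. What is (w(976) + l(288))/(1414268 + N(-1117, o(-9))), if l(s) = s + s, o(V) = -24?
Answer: 190539/277900 ≈ 0.68564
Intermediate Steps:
f = 1032 (f = (2/3)*1548 = 1032)
N(T, X) = 1032*X
w(F) = -457 + F**2 (w(F) = F**2 - 457 = -457 + F**2)
l(s) = 2*s
(w(976) + l(288))/(1414268 + N(-1117, o(-9))) = ((-457 + 976**2) + 2*288)/(1414268 + 1032*(-24)) = ((-457 + 952576) + 576)/(1414268 - 24768) = (952119 + 576)/1389500 = 952695*(1/1389500) = 190539/277900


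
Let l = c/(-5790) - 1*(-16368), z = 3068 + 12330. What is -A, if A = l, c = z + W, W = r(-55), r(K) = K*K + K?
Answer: -47376176/2895 ≈ -16365.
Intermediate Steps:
r(K) = K + K**2 (r(K) = K**2 + K = K + K**2)
z = 15398
W = 2970 (W = -55*(1 - 55) = -55*(-54) = 2970)
c = 18368 (c = 15398 + 2970 = 18368)
l = 47376176/2895 (l = 18368/(-5790) - 1*(-16368) = 18368*(-1/5790) + 16368 = -9184/2895 + 16368 = 47376176/2895 ≈ 16365.)
A = 47376176/2895 ≈ 16365.
-A = -1*47376176/2895 = -47376176/2895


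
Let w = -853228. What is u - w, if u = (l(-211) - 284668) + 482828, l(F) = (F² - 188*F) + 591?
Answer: 1136168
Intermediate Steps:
l(F) = 591 + F² - 188*F
u = 282940 (u = ((591 + (-211)² - 188*(-211)) - 284668) + 482828 = ((591 + 44521 + 39668) - 284668) + 482828 = (84780 - 284668) + 482828 = -199888 + 482828 = 282940)
u - w = 282940 - 1*(-853228) = 282940 + 853228 = 1136168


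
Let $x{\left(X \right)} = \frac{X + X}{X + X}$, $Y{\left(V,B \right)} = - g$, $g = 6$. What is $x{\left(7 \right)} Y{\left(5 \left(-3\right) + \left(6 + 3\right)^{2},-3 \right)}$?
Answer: $-6$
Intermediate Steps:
$Y{\left(V,B \right)} = -6$ ($Y{\left(V,B \right)} = \left(-1\right) 6 = -6$)
$x{\left(X \right)} = 1$ ($x{\left(X \right)} = \frac{2 X}{2 X} = 2 X \frac{1}{2 X} = 1$)
$x{\left(7 \right)} Y{\left(5 \left(-3\right) + \left(6 + 3\right)^{2},-3 \right)} = 1 \left(-6\right) = -6$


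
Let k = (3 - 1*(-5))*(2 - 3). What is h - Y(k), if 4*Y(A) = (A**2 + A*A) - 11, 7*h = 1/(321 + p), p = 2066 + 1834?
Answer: -3456995/118188 ≈ -29.250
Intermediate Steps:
p = 3900
k = -8 (k = (3 + 5)*(-1) = 8*(-1) = -8)
h = 1/29547 (h = 1/(7*(321 + 3900)) = (1/7)/4221 = (1/7)*(1/4221) = 1/29547 ≈ 3.3844e-5)
Y(A) = -11/4 + A**2/2 (Y(A) = ((A**2 + A*A) - 11)/4 = ((A**2 + A**2) - 11)/4 = (2*A**2 - 11)/4 = (-11 + 2*A**2)/4 = -11/4 + A**2/2)
h - Y(k) = 1/29547 - (-11/4 + (1/2)*(-8)**2) = 1/29547 - (-11/4 + (1/2)*64) = 1/29547 - (-11/4 + 32) = 1/29547 - 1*117/4 = 1/29547 - 117/4 = -3456995/118188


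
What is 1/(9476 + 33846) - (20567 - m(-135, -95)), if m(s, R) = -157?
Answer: -897805127/43322 ≈ -20724.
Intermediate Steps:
1/(9476 + 33846) - (20567 - m(-135, -95)) = 1/(9476 + 33846) - (20567 - 1*(-157)) = 1/43322 - (20567 + 157) = 1/43322 - 1*20724 = 1/43322 - 20724 = -897805127/43322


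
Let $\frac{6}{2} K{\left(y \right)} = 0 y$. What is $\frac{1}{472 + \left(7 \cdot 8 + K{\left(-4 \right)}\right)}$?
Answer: $\frac{1}{528} \approx 0.0018939$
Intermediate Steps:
$K{\left(y \right)} = 0$ ($K{\left(y \right)} = \frac{0 y}{3} = \frac{1}{3} \cdot 0 = 0$)
$\frac{1}{472 + \left(7 \cdot 8 + K{\left(-4 \right)}\right)} = \frac{1}{472 + \left(7 \cdot 8 + 0\right)} = \frac{1}{472 + \left(56 + 0\right)} = \frac{1}{472 + 56} = \frac{1}{528}$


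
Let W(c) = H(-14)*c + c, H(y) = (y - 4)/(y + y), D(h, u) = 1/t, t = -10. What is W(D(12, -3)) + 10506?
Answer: 1470817/140 ≈ 10506.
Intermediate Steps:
D(h, u) = -⅒ (D(h, u) = 1/(-10) = -⅒)
H(y) = (-4 + y)/(2*y) (H(y) = (-4 + y)/((2*y)) = (-4 + y)*(1/(2*y)) = (-4 + y)/(2*y))
W(c) = 23*c/14 (W(c) = ((½)*(-4 - 14)/(-14))*c + c = ((½)*(-1/14)*(-18))*c + c = 9*c/14 + c = 23*c/14)
W(D(12, -3)) + 10506 = (23/14)*(-⅒) + 10506 = -23/140 + 10506 = 1470817/140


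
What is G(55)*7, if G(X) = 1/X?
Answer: 7/55 ≈ 0.12727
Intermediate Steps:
G(55)*7 = 7/55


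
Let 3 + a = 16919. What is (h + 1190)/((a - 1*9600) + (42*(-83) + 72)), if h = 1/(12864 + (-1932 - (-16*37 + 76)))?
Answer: 13623121/44670096 ≈ 0.30497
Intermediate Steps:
a = 16916 (a = -3 + 16919 = 16916)
h = 1/11448 (h = 1/(12864 + (-1932 - (-592 + 76))) = 1/(12864 + (-1932 - 1*(-516))) = 1/(12864 + (-1932 + 516)) = 1/(12864 - 1416) = 1/11448 ≈ 8.7352e-5)
(h + 1190)/((a - 1*9600) + (42*(-83) + 72)) = (1/11448 + 1190)/((16916 - 1*9600) + (42*(-83) + 72)) = 13623121/(11448*((16916 - 9600) + (-3486 + 72))) = 13623121/(11448*(7316 - 3414)) = (13623121/11448)/3902 = (13623121/11448)*(1/3902) = 13623121/44670096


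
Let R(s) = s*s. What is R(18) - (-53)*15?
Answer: 1119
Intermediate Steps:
R(s) = s²
R(18) - (-53)*15 = 18² - (-53)*15 = 324 - 1*(-795) = 324 + 795 = 1119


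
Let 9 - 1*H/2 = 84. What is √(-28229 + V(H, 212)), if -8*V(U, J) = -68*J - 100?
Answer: I*√105658/2 ≈ 162.53*I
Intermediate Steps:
H = -150 (H = 18 - 2*84 = 18 - 168 = -150)
V(U, J) = 25/2 + 17*J/2 (V(U, J) = -(-68*J - 100)/8 = -(-100 - 68*J)/8 = 25/2 + 17*J/2)
√(-28229 + V(H, 212)) = √(-28229 + (25/2 + (17/2)*212)) = √(-28229 + (25/2 + 1802)) = √(-28229 + 3629/2) = √(-52829/2) = I*√105658/2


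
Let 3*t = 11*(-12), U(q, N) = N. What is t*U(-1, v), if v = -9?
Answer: 396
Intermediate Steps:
t = -44 (t = (11*(-12))/3 = (1/3)*(-132) = -44)
t*U(-1, v) = -44*(-9) = 396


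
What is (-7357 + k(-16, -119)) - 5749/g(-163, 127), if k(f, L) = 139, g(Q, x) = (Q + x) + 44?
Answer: -63493/8 ≈ -7936.6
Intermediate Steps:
g(Q, x) = 44 + Q + x
(-7357 + k(-16, -119)) - 5749/g(-163, 127) = (-7357 + 139) - 5749/(44 - 163 + 127) = -7218 - 5749/8 = -63493/8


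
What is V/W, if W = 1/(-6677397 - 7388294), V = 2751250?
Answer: -38698232363750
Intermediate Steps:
W = -1/14065691 (W = 1/(-14065691) = -1/14065691 ≈ -7.1095e-8)
V/W = 2751250/(-1/14065691) = 2751250*(-14065691) = -38698232363750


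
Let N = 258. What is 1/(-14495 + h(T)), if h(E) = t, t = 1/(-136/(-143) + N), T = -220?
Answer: -37030/536749707 ≈ -6.8989e-5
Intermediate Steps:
t = 143/37030 (t = 1/(-136/(-143) + 258) = 1/(-136*(-1/143) + 258) = 1/(136/143 + 258) = 1/(37030/143) = 143/37030 ≈ 0.0038617)
h(E) = 143/37030
1/(-14495 + h(T)) = 1/(-14495 + 143/37030) = 1/(-536749707/37030) = -37030/536749707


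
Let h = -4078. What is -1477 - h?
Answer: 2601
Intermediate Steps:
-1477 - h = -1477 - 1*(-4078) = -1477 + 4078 = 2601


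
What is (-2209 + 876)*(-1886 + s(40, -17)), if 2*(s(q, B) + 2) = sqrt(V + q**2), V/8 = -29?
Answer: 2516704 - 3999*sqrt(38) ≈ 2.4921e+6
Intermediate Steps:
V = -232 (V = 8*(-29) = -232)
s(q, B) = -2 + sqrt(-232 + q**2)/2
(-2209 + 876)*(-1886 + s(40, -17)) = (-2209 + 876)*(-1886 + (-2 + sqrt(-232 + 40**2)/2)) = -1333*(-1886 + (-2 + sqrt(-232 + 1600)/2)) = -1333*(-1886 + (-2 + sqrt(1368)/2)) = -1333*(-1886 + (-2 + (6*sqrt(38))/2)) = -1333*(-1886 + (-2 + 3*sqrt(38))) = -1333*(-1888 + 3*sqrt(38)) = 2516704 - 3999*sqrt(38)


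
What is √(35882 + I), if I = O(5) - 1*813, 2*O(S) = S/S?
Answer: √140278/2 ≈ 187.27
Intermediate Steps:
O(S) = ½ (O(S) = (S/S)/2 = (½)*1 = ½)
I = -1625/2 (I = ½ - 1*813 = ½ - 813 = -1625/2 ≈ -812.50)
√(35882 + I) = √(35882 - 1625/2) = √(70139/2) = √140278/2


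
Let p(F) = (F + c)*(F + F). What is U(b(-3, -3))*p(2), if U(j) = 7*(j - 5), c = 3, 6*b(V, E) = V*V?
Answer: -490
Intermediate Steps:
b(V, E) = V²/6 (b(V, E) = (V*V)/6 = V²/6)
U(j) = -35 + 7*j (U(j) = 7*(-5 + j) = -35 + 7*j)
p(F) = 2*F*(3 + F) (p(F) = (F + 3)*(F + F) = (3 + F)*(2*F) = 2*F*(3 + F))
U(b(-3, -3))*p(2) = (-35 + 7*((⅙)*(-3)²))*(2*2*(3 + 2)) = (-35 + 7*((⅙)*9))*(2*2*5) = (-35 + 7*(3/2))*20 = (-35 + 21/2)*20 = -49/2*20 = -490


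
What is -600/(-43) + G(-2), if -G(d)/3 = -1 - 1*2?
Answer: 987/43 ≈ 22.953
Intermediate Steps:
G(d) = 9 (G(d) = -3*(-1 - 1*2) = -3*(-1 - 2) = -3*(-3) = 9)
-600/(-43) + G(-2) = -600/(-43) + 9 = -600*(-1)/43 + 9 = -30*(-20/43) + 9 = 600/43 + 9 = 987/43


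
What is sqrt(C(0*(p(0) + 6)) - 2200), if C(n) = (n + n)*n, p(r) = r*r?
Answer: 10*I*sqrt(22) ≈ 46.904*I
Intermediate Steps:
p(r) = r**2
C(n) = 2*n**2 (C(n) = (2*n)*n = 2*n**2)
sqrt(C(0*(p(0) + 6)) - 2200) = sqrt(2*(0*(0**2 + 6))**2 - 2200) = sqrt(2*(0*(0 + 6))**2 - 2200) = sqrt(2*(0*6)**2 - 2200) = sqrt(2*0**2 - 2200) = sqrt(2*0 - 2200) = sqrt(0 - 2200) = sqrt(-2200) = 10*I*sqrt(22)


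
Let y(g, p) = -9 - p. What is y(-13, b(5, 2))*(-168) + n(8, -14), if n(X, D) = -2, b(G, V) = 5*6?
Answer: 6550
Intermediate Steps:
b(G, V) = 30
y(-13, b(5, 2))*(-168) + n(8, -14) = (-9 - 1*30)*(-168) - 2 = (-9 - 30)*(-168) - 2 = -39*(-168) - 2 = 6552 - 2 = 6550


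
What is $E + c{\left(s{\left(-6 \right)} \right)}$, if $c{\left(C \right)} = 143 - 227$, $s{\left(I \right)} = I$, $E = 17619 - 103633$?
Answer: $-86098$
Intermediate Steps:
$E = -86014$ ($E = 17619 - 103633 = -86014$)
$c{\left(C \right)} = -84$
$E + c{\left(s{\left(-6 \right)} \right)} = -86014 - 84 = -86098$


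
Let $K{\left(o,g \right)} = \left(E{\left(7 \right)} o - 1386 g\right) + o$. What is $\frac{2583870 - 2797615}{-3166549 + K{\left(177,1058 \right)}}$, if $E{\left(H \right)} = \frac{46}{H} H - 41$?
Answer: $\frac{42749}{926375} \approx 0.046147$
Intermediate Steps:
$E{\left(H \right)} = 5$ ($E{\left(H \right)} = 46 - 41 = 5$)
$K{\left(o,g \right)} = - 1386 g + 6 o$ ($K{\left(o,g \right)} = \left(5 o - 1386 g\right) + o = \left(- 1386 g + 5 o\right) + o = - 1386 g + 6 o$)
$\frac{2583870 - 2797615}{-3166549 + K{\left(177,1058 \right)}} = \frac{2583870 - 2797615}{-3166549 + \left(\left(-1386\right) 1058 + 6 \cdot 177\right)} = - \frac{213745}{-3166549 + \left(-1466388 + 1062\right)} = - \frac{213745}{-3166549 - 1465326} = - \frac{213745}{-4631875} = \left(-213745\right) \left(- \frac{1}{4631875}\right) = \frac{42749}{926375}$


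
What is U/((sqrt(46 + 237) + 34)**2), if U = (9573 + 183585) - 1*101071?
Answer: 92087/(34 + sqrt(283))**2 ≈ 35.652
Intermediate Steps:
U = 92087 (U = 193158 - 101071 = 92087)
U/((sqrt(46 + 237) + 34)**2) = 92087/((sqrt(46 + 237) + 34)**2) = 92087/((sqrt(283) + 34)**2) = 92087/((34 + sqrt(283))**2) = 92087/(34 + sqrt(283))**2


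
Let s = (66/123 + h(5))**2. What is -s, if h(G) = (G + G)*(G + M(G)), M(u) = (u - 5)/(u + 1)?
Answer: -4293184/1681 ≈ -2553.9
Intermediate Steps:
M(u) = (-5 + u)/(1 + u)
h(G) = 2*G*(G + (-5 + G)/(1 + G)) (h(G) = (G + G)*(G + (-5 + G)/(1 + G)) = (2*G)*(G + (-5 + G)/(1 + G)) = 2*G*(G + (-5 + G)/(1 + G)))
s = 4293184/1681 (s = (66/123 + 2*5*(-5 + 5 + 5*(1 + 5))/(1 + 5))**2 = (66*(1/123) + 2*5*(-5 + 5 + 5*6)/6)**2 = (22/41 + 2*5*(1/6)*(-5 + 5 + 30))**2 = (22/41 + 2*5*(1/6)*30)**2 = (22/41 + 50)**2 = (2072/41)**2 = 4293184/1681 ≈ 2553.9)
-s = -1*4293184/1681 = -4293184/1681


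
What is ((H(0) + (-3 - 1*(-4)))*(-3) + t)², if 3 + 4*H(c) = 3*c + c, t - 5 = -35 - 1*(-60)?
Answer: 13689/16 ≈ 855.56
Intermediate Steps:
t = 30 (t = 5 + (-35 - 1*(-60)) = 5 + (-35 + 60) = 5 + 25 = 30)
H(c) = -¾ + c (H(c) = -¾ + (3*c + c)/4 = -¾ + (4*c)/4 = -¾ + c)
((H(0) + (-3 - 1*(-4)))*(-3) + t)² = (((-¾ + 0) + (-3 - 1*(-4)))*(-3) + 30)² = ((-¾ + (-3 + 4))*(-3) + 30)² = ((-¾ + 1)*(-3) + 30)² = ((¼)*(-3) + 30)² = (-¾ + 30)² = (117/4)² = 13689/16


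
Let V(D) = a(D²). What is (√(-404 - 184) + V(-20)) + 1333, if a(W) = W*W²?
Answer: 64001333 + 14*I*√3 ≈ 6.4001e+7 + 24.249*I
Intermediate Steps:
a(W) = W³
V(D) = D⁶ (V(D) = (D²)³ = D⁶)
(√(-404 - 184) + V(-20)) + 1333 = (√(-404 - 184) + (-20)⁶) + 1333 = (√(-588) + 64000000) + 1333 = (14*I*√3 + 64000000) + 1333 = (64000000 + 14*I*√3) + 1333 = 64001333 + 14*I*√3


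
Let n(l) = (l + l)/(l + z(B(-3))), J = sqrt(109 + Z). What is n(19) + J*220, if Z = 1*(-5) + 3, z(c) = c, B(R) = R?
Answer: 19/8 + 220*sqrt(107) ≈ 2278.1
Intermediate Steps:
Z = -2 (Z = -5 + 3 = -2)
J = sqrt(107) (J = sqrt(109 - 2) = sqrt(107) ≈ 10.344)
n(l) = 2*l/(-3 + l) (n(l) = (l + l)/(l - 3) = (2*l)/(-3 + l) = 2*l/(-3 + l))
n(19) + J*220 = 2*19/(-3 + 19) + sqrt(107)*220 = 2*19/16 + 220*sqrt(107) = 2*19*(1/16) + 220*sqrt(107) = 19/8 + 220*sqrt(107)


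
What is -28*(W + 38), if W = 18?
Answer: -1568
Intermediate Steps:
-28*(W + 38) = -28*(18 + 38) = -28*56 = -1568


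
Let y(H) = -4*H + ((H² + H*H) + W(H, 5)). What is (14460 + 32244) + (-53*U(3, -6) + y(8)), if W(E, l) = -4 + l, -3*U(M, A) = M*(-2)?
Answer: 46695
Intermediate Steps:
U(M, A) = 2*M/3 (U(M, A) = -M*(-2)/3 = -(-2)*M/3 = 2*M/3)
y(H) = 1 - 4*H + 2*H² (y(H) = -4*H + ((H² + H*H) + (-4 + 5)) = -4*H + ((H² + H²) + 1) = -4*H + (2*H² + 1) = -4*H + (1 + 2*H²) = 1 - 4*H + 2*H²)
(14460 + 32244) + (-53*U(3, -6) + y(8)) = (14460 + 32244) + (-106*3/3 + (1 - 4*8 + 2*8²)) = 46704 + (-53*2 + (1 - 32 + 2*64)) = 46704 + (-106 + (1 - 32 + 128)) = 46704 + (-106 + 97) = 46704 - 9 = 46695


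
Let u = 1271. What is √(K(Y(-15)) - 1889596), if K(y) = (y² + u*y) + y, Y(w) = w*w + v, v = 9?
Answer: 2*I*√384298 ≈ 1239.8*I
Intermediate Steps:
Y(w) = 9 + w² (Y(w) = w*w + 9 = w² + 9 = 9 + w²)
K(y) = y² + 1272*y (K(y) = (y² + 1271*y) + y = y² + 1272*y)
√(K(Y(-15)) - 1889596) = √((9 + (-15)²)*(1272 + (9 + (-15)²)) - 1889596) = √((9 + 225)*(1272 + (9 + 225)) - 1889596) = √(234*(1272 + 234) - 1889596) = √(234*1506 - 1889596) = √(352404 - 1889596) = √(-1537192) = 2*I*√384298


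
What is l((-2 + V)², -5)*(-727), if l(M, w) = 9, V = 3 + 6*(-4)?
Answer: -6543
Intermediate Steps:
V = -21 (V = 3 - 24 = -21)
l((-2 + V)², -5)*(-727) = 9*(-727) = -6543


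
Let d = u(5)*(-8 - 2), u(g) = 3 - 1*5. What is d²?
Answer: 400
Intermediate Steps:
u(g) = -2 (u(g) = 3 - 5 = -2)
d = 20 (d = -2*(-8 - 2) = -2*(-10) = 20)
d² = 20² = 400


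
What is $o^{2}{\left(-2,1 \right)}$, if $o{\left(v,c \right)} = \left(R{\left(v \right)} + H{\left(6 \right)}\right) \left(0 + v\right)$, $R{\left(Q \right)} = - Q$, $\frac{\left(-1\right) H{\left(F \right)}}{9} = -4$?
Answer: $5776$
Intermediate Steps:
$H{\left(F \right)} = 36$ ($H{\left(F \right)} = \left(-9\right) \left(-4\right) = 36$)
$o{\left(v,c \right)} = v \left(36 - v\right)$ ($o{\left(v,c \right)} = \left(- v + 36\right) \left(0 + v\right) = \left(36 - v\right) v = v \left(36 - v\right)$)
$o^{2}{\left(-2,1 \right)} = \left(- 2 \left(36 - -2\right)\right)^{2} = \left(- 2 \left(36 + 2\right)\right)^{2} = \left(\left(-2\right) 38\right)^{2} = \left(-76\right)^{2} = 5776$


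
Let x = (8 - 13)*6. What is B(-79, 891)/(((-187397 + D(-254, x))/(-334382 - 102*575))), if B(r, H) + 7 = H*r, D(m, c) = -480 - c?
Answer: -27667880672/187847 ≈ -1.4729e+5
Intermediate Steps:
x = -30 (x = -5*6 = -30)
B(r, H) = -7 + H*r
B(-79, 891)/(((-187397 + D(-254, x))/(-334382 - 102*575))) = (-7 + 891*(-79))/(((-187397 + (-480 - 1*(-30)))/(-334382 - 102*575))) = (-7 - 70389)/(((-187397 + (-480 + 30))/(-334382 - 58650))) = -70396*(-393032/(-187397 - 450)) = -70396/((-187847*(-1/393032))) = -70396/187847/393032 = -70396*393032/187847 = -27667880672/187847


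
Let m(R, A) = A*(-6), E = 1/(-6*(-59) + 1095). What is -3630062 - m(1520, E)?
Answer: -1753319944/483 ≈ -3.6301e+6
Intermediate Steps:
E = 1/1449 (E = 1/(354 + 1095) = 1/1449 ≈ 0.00069013)
m(R, A) = -6*A
-3630062 - m(1520, E) = -3630062 - (-6)/1449 = -3630062 - 1*(-2/483) = -3630062 + 2/483 = -1753319944/483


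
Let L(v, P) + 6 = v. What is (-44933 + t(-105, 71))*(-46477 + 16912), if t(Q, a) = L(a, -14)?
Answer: 1326522420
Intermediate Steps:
L(v, P) = -6 + v
t(Q, a) = -6 + a
(-44933 + t(-105, 71))*(-46477 + 16912) = (-44933 + (-6 + 71))*(-46477 + 16912) = (-44933 + 65)*(-29565) = -44868*(-29565) = 1326522420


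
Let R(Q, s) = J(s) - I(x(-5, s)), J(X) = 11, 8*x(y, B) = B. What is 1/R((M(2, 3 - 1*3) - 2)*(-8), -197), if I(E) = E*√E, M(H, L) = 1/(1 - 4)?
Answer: 5632/7707325 - 3152*I*√394/7707325 ≈ 0.00073073 - 0.0081177*I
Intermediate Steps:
x(y, B) = B/8
M(H, L) = -⅓ (M(H, L) = 1/(-3) = -⅓)
I(E) = E^(3/2)
R(Q, s) = 11 - √2*s^(3/2)/32 (R(Q, s) = 11 - (s/8)^(3/2) = 11 - √2*s^(3/2)/32)
1/R((M(2, 3 - 1*3) - 2)*(-8), -197) = 1/(11 - √2*(-197)^(3/2)/32) = 1/(11 - √2*(-197*I*√197)/32) = 1/(11 + 197*I*√394/32)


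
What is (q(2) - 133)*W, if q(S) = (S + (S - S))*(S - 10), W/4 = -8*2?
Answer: 9536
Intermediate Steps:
W = -64 (W = 4*(-8*2) = 4*(-16) = -64)
q(S) = S*(-10 + S) (q(S) = (S + 0)*(-10 + S) = S*(-10 + S))
(q(2) - 133)*W = (2*(-10 + 2) - 133)*(-64) = (2*(-8) - 133)*(-64) = (-16 - 133)*(-64) = -149*(-64) = 9536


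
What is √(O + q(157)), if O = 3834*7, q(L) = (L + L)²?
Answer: √125434 ≈ 354.17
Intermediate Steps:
q(L) = 4*L² (q(L) = (2*L)² = 4*L²)
O = 26838
√(O + q(157)) = √(26838 + 4*157²) = √(26838 + 4*24649) = √(26838 + 98596) = √125434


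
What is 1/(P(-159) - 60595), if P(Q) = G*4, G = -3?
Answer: -1/60607 ≈ -1.6500e-5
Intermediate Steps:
P(Q) = -12 (P(Q) = -3*4 = -12)
1/(P(-159) - 60595) = 1/(-12 - 60595) = 1/(-60607) = -1/60607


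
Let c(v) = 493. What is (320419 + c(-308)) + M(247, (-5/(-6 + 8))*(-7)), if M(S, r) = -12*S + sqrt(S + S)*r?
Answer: 317948 + 35*sqrt(494)/2 ≈ 3.1834e+5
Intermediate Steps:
M(S, r) = -12*S + r*sqrt(2)*sqrt(S) (M(S, r) = -12*S + sqrt(2*S)*r = -12*S + (sqrt(2)*sqrt(S))*r = -12*S + r*sqrt(2)*sqrt(S))
(320419 + c(-308)) + M(247, (-5/(-6 + 8))*(-7)) = (320419 + 493) + (-12*247 + ((-5/(-6 + 8))*(-7))*sqrt(2)*sqrt(247)) = 320912 + (-2964 + ((-5/2)*(-7))*sqrt(2)*sqrt(247)) = 320912 + (-2964 + (((1/2)*(-5))*(-7))*sqrt(2)*sqrt(247)) = 320912 + (-2964 + (-5/2*(-7))*sqrt(2)*sqrt(247)) = 320912 + (-2964 + 35*sqrt(2)*sqrt(247)/2) = 320912 + (-2964 + 35*sqrt(494)/2) = 317948 + 35*sqrt(494)/2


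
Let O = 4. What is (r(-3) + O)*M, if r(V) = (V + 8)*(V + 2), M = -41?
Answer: 41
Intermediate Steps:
r(V) = (2 + V)*(8 + V) (r(V) = (8 + V)*(2 + V) = (2 + V)*(8 + V))
(r(-3) + O)*M = ((16 + (-3)² + 10*(-3)) + 4)*(-41) = ((16 + 9 - 30) + 4)*(-41) = (-5 + 4)*(-41) = -1*(-41) = 41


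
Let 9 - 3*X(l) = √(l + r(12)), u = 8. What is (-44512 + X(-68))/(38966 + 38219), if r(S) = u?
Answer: -44509/77185 - 2*I*√15/231555 ≈ -0.57665 - 3.3452e-5*I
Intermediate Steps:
r(S) = 8
X(l) = 3 - √(8 + l)/3 (X(l) = 3 - √(l + 8)/3 = 3 - √(8 + l)/3)
(-44512 + X(-68))/(38966 + 38219) = (-44512 + (3 - √(8 - 68)/3))/(38966 + 38219) = (-44512 + (3 - 2*I*√15/3))/77185 = (-44512 + (3 - 2*I*√15/3))*(1/77185) = (-44509 - 2*I*√15/3)*(1/77185) = -44509/77185 - 2*I*√15/231555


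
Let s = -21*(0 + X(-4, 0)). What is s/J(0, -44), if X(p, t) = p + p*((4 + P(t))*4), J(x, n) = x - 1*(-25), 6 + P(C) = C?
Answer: -588/25 ≈ -23.520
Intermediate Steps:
P(C) = -6 + C
J(x, n) = 25 + x (J(x, n) = x + 25 = 25 + x)
X(p, t) = p + p*(-8 + 4*t) (X(p, t) = p + p*((4 + (-6 + t))*4) = p + p*((-2 + t)*4) = p + p*(-8 + 4*t))
s = -588 (s = -21*(0 - 4*(-7 + 4*0)) = -21*(0 - 4*(-7 + 0)) = -21*(0 - 4*(-7)) = -21*(0 + 28) = -21*28 = -588)
s/J(0, -44) = -588/(25 + 0) = -588/25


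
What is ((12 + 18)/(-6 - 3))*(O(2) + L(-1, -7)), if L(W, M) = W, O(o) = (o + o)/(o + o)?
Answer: 0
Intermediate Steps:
O(o) = 1 (O(o) = (2*o)/((2*o)) = (2*o)*(1/(2*o)) = 1)
((12 + 18)/(-6 - 3))*(O(2) + L(-1, -7)) = ((12 + 18)/(-6 - 3))*(1 - 1) = (30/(-9))*0 = (30*(-⅑))*0 = -10/3*0 = 0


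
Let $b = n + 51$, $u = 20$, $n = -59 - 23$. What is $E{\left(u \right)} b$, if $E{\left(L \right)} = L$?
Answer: $-620$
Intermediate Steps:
$n = -82$
$b = -31$ ($b = -82 + 51 = -31$)
$E{\left(u \right)} b = 20 \left(-31\right) = -620$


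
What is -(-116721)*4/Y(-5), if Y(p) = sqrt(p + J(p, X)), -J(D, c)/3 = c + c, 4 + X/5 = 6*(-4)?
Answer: 466884*sqrt(835)/835 ≈ 16157.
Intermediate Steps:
X = -140 (X = -20 + 5*(6*(-4)) = -20 + 5*(-24) = -20 - 120 = -140)
J(D, c) = -6*c (J(D, c) = -3*(c + c) = -6*c)
Y(p) = sqrt(840 + p) (Y(p) = sqrt(p - 6*(-140)) = sqrt(p + 840) = sqrt(840 + p))
-(-116721)*4/Y(-5) = -(-116721)*4/(sqrt(840 - 5)) = -(-116721)*4/(sqrt(835)) = -(-116721)*4*(sqrt(835)/835) = -(-116721)*4*sqrt(835)/835 = -(-466884)*sqrt(835)/835 = 466884*sqrt(835)/835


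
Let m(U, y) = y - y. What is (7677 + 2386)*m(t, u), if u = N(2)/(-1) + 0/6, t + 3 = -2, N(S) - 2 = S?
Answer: 0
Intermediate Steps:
N(S) = 2 + S
t = -5 (t = -3 - 2 = -5)
u = -4 (u = (2 + 2)/(-1) + 0/6 = 4*(-1) + 0*(1/6) = -4 + 0 = -4)
m(U, y) = 0
(7677 + 2386)*m(t, u) = (7677 + 2386)*0 = 10063*0 = 0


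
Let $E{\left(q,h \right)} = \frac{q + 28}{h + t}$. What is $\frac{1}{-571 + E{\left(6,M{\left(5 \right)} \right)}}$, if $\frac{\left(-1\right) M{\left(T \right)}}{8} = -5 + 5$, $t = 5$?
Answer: $- \frac{5}{2821} \approx -0.0017724$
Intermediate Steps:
$M{\left(T \right)} = 0$ ($M{\left(T \right)} = - 8 \left(-5 + 5\right) = \left(-8\right) 0 = 0$)
$E{\left(q,h \right)} = \frac{28 + q}{5 + h}$ ($E{\left(q,h \right)} = \frac{q + 28}{h + 5} = \frac{28 + q}{5 + h}$)
$\frac{1}{-571 + E{\left(6,M{\left(5 \right)} \right)}} = \frac{1}{-571 + \frac{28 + 6}{5 + 0}} = \frac{1}{-571 + \frac{1}{5} \cdot 34} = \frac{1}{-571 + \frac{34}{5}} = \frac{1}{- \frac{2821}{5}} = - \frac{5}{2821}$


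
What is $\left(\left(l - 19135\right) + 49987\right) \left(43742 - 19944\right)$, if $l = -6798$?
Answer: $572437092$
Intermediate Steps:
$\left(\left(l - 19135\right) + 49987\right) \left(43742 - 19944\right) = \left(\left(-6798 - 19135\right) + 49987\right) \left(43742 - 19944\right) = \left(-25933 + 49987\right) 23798 = 24054 \cdot 23798 = 572437092$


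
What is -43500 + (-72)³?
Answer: -416748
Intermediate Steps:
-43500 + (-72)³ = -43500 - 373248 = -416748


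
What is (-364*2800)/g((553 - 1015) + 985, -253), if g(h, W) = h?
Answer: -1019200/523 ≈ -1948.8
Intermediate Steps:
(-364*2800)/g((553 - 1015) + 985, -253) = (-364*2800)/((553 - 1015) + 985) = -1019200/(-462 + 985) = -1019200/523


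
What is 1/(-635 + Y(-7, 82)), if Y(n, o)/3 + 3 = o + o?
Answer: -1/152 ≈ -0.0065789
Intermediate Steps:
Y(n, o) = -9 + 6*o (Y(n, o) = -9 + 3*(o + o) = -9 + 3*(2*o) = -9 + 6*o)
1/(-635 + Y(-7, 82)) = 1/(-635 + (-9 + 6*82)) = 1/(-635 + (-9 + 492)) = 1/(-635 + 483) = 1/(-152) = -1/152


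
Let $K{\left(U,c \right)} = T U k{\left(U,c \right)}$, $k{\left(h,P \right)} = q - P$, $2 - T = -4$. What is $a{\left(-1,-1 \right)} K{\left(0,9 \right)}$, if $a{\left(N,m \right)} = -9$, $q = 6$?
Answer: $0$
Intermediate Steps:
$T = 6$ ($T = 2 - -4 = 2 + 4 = 6$)
$k{\left(h,P \right)} = 6 - P$
$K{\left(U,c \right)} = 6 U \left(6 - c\right)$
$a{\left(-1,-1 \right)} K{\left(0,9 \right)} = - 9 \cdot 6 \cdot 0 \left(6 - 9\right) = - 9 \cdot 6 \cdot 0 \left(-3\right) = \left(-9\right) 0 = 0$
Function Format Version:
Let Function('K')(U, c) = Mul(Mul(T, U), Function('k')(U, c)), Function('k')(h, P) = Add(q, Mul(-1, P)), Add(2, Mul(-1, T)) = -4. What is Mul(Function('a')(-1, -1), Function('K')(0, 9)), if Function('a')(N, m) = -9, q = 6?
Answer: 0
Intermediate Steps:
T = 6 (T = Add(2, Mul(-1, -4)) = Add(2, 4) = 6)
Function('k')(h, P) = Add(6, Mul(-1, P))
Function('K')(U, c) = Mul(6, U, Add(6, Mul(-1, c))) (Function('K')(U, c) = Mul(Mul(6, U), Add(6, Mul(-1, c))) = Mul(6, U, Add(6, Mul(-1, c))))
Mul(Function('a')(-1, -1), Function('K')(0, 9)) = Mul(-9, Mul(6, 0, Add(6, Mul(-1, 9)))) = Mul(-9, Mul(6, 0, Add(6, -9))) = Mul(-9, Mul(6, 0, -3)) = Mul(-9, 0) = 0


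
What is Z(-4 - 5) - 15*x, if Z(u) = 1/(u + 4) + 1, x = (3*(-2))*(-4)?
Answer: -1796/5 ≈ -359.20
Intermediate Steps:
x = 24 (x = -6*(-4) = 24)
Z(u) = 1 + 1/(4 + u) (Z(u) = 1/(4 + u) + 1 = 1 + 1/(4 + u))
Z(-4 - 5) - 15*x = (5 + (-4 - 5))/(4 + (-4 - 5)) - 15*24 = (5 - 9)/(4 - 9) - 360 = -4/(-5) - 360 = -⅕*(-4) - 360 = ⅘ - 360 = -1796/5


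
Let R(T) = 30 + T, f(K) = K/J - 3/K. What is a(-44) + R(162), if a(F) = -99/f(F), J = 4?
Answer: 96708/481 ≈ 201.06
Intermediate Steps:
f(K) = -3/K + K/4 (f(K) = K/4 - 3/K = -3/K + K/4)
a(F) = -99/(-3/F + F/4)
a(-44) + R(162) = -396*(-44)/(-12 + (-44)²) + (30 + 162) = -396*(-44)/(-12 + 1936) + 192 = -396*(-44)/1924 + 192 = -396*(-44)*1/1924 + 192 = 4356/481 + 192 = 96708/481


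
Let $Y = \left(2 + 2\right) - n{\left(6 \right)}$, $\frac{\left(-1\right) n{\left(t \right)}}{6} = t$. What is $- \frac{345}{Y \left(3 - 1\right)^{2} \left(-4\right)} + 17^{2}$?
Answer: $\frac{37061}{128} \approx 289.54$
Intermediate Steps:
$n{\left(t \right)} = - 6 t$
$Y = 40$ ($Y = \left(2 + 2\right) - \left(-6\right) 6 = 4 - -36 = 4 + 36 = 40$)
$- \frac{345}{Y \left(3 - 1\right)^{2} \left(-4\right)} + 17^{2} = - \frac{345}{40 \left(3 - 1\right)^{2} \left(-4\right)} + 17^{2} = - \frac{345}{40 \cdot 2^{2} \left(-4\right)} + 289 = - \frac{345}{40 \cdot 4 \left(-4\right)} + 289 = - \frac{345}{160 \left(-4\right)} + 289 = - \frac{345}{-640} + 289 = \left(-345\right) \left(- \frac{1}{640}\right) + 289 = \frac{69}{128} + 289 = \frac{37061}{128}$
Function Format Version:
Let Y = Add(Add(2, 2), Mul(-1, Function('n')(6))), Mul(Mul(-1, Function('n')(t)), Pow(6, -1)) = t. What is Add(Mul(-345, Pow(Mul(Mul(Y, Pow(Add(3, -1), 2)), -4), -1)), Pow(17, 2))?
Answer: Rational(37061, 128) ≈ 289.54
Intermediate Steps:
Function('n')(t) = Mul(-6, t)
Y = 40 (Y = Add(Add(2, 2), Mul(-1, Mul(-6, 6))) = Add(4, Mul(-1, -36)) = Add(4, 36) = 40)
Add(Mul(-345, Pow(Mul(Mul(Y, Pow(Add(3, -1), 2)), -4), -1)), Pow(17, 2)) = Add(Mul(-345, Pow(Mul(Mul(40, Pow(Add(3, -1), 2)), -4), -1)), Pow(17, 2)) = Add(Mul(-345, Pow(Mul(Mul(40, Pow(2, 2)), -4), -1)), 289) = Add(Mul(-345, Pow(Mul(Mul(40, 4), -4), -1)), 289) = Add(Mul(-345, Pow(Mul(160, -4), -1)), 289) = Add(Mul(-345, Pow(-640, -1)), 289) = Add(Mul(-345, Rational(-1, 640)), 289) = Add(Rational(69, 128), 289) = Rational(37061, 128)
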